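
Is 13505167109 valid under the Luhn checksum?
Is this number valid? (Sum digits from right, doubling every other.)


Luhn sum = 40
40 mod 10 = 0

Valid (Luhn sum mod 10 = 0)


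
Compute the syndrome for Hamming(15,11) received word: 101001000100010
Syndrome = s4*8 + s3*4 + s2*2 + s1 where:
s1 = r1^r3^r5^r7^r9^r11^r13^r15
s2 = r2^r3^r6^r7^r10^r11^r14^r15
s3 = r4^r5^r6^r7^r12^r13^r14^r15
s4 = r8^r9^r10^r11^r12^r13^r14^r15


s1=0, s2=0, s3=0, s4=0

Syndrome = 0 (no error)


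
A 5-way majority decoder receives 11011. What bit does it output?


Ones: 4 out of 5
Threshold: 3

1 (4/5 voted 1)


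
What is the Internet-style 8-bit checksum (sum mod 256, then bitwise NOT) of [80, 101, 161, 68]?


Sum = 410 mod 256 = 154
Complement = 101

101


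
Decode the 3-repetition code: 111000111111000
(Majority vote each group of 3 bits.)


Groups: 111, 000, 111, 111, 000
Majority votes: 10110

10110


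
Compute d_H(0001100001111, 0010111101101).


XOR: 0011011100010
Count of 1s: 6

6


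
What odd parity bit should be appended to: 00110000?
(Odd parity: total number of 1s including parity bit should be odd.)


Number of 1s in data: 2
Parity bit: 1

1


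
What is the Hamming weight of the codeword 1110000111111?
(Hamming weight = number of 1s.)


Counting 1s in 1110000111111

9


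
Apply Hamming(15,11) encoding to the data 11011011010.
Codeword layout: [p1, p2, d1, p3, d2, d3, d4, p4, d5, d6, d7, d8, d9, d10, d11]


Parity bits: p1=1, p2=0, p3=0, p4=0

101010101011010


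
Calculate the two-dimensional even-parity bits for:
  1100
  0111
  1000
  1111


Row parities: 0110
Column parities: 1100

Row P: 0110, Col P: 1100, Corner: 0


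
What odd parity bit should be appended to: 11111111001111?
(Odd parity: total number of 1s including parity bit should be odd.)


Number of 1s in data: 12
Parity bit: 1

1


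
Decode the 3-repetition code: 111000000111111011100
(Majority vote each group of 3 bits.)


Groups: 111, 000, 000, 111, 111, 011, 100
Majority votes: 1001110

1001110


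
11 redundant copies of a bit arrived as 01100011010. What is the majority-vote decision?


Ones: 5 out of 11
Threshold: 6

0 (5/11 voted 1)


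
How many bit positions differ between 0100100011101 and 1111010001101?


XOR: 1011110010000
Count of 1s: 6

6


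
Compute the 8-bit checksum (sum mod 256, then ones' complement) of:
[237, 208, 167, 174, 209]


Sum = 995 mod 256 = 227
Complement = 28

28


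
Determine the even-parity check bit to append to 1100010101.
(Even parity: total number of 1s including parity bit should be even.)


Number of 1s in data: 5
Parity bit: 1

1


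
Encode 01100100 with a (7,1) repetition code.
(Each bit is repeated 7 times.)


Each bit -> 7 copies

00000001111111111111100000000000000111111100000000000000


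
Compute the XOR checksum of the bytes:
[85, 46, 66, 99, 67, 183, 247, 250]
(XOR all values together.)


XOR chain: 85 ^ 46 ^ 66 ^ 99 ^ 67 ^ 183 ^ 247 ^ 250 = 163

163


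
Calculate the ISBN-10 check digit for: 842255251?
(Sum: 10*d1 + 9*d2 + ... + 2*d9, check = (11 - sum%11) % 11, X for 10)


Weighted sum: 226
226 mod 11 = 6

Check digit: 5


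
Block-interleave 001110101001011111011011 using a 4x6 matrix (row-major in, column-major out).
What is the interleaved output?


Matrix:
  001110
  101001
  011111
  011011
Read columns: 010000111111101010110111

010000111111101010110111


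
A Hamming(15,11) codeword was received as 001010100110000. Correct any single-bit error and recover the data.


Syndrome = 0: no error detected

Data: 11010110000 (no errors)


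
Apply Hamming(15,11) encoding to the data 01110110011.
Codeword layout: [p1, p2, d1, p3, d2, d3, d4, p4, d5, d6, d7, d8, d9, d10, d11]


Parity bits: p1=0, p2=0, p3=1, p4=0

000111100110011


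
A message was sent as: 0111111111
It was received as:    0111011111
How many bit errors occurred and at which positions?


XOR: 0000100000

1 error(s) at position(s): 4


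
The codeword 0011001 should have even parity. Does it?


Number of 1s: 3

No, parity error (3 ones)


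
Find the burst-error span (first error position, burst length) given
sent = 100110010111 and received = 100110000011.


XOR: 000000010100

Burst at position 7, length 3


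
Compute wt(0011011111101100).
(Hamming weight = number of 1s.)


Counting 1s in 0011011111101100

10


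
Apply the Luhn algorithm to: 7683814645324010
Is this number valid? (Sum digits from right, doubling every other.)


Luhn sum = 74
74 mod 10 = 4

Invalid (Luhn sum mod 10 = 4)


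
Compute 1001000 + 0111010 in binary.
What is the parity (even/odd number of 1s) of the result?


1001000 = 72
0111010 = 58
Sum = 130 = 10000010
1s count = 2

even parity (2 ones in 10000010)


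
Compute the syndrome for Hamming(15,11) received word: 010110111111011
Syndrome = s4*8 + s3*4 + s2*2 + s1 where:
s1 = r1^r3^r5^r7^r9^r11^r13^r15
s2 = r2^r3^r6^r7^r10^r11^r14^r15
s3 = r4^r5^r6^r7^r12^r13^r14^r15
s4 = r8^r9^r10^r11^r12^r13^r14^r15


s1=1, s2=0, s3=0, s4=1

Syndrome = 9 (error at position 9)


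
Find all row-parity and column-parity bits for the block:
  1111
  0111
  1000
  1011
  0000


Row parities: 01110
Column parities: 1011

Row P: 01110, Col P: 1011, Corner: 1


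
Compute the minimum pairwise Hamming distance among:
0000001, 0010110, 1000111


Comparing all pairs, minimum distance: 3
Can detect 2 errors, correct 1 errors

3


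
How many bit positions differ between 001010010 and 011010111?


XOR: 010000101
Count of 1s: 3

3


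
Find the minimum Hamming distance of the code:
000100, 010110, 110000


Comparing all pairs, minimum distance: 2
Can detect 1 errors, correct 0 errors

2


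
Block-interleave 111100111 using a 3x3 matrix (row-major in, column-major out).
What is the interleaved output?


Matrix:
  111
  100
  111
Read columns: 111101101

111101101


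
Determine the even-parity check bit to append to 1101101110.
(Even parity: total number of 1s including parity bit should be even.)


Number of 1s in data: 7
Parity bit: 1

1


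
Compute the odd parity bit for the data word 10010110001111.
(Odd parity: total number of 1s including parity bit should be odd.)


Number of 1s in data: 8
Parity bit: 1

1


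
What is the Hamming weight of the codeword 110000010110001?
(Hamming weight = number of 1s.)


Counting 1s in 110000010110001

6


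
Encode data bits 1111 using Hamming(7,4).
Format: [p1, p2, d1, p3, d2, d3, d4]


Parity bits: p1=1, p2=1, p3=1

1111111


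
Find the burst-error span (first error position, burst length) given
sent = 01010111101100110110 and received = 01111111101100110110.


XOR: 00101000000000000000

Burst at position 2, length 3


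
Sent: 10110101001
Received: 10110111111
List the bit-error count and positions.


XOR: 00000010110

3 error(s) at position(s): 6, 8, 9


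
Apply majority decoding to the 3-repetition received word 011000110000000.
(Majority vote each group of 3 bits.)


Groups: 011, 000, 110, 000, 000
Majority votes: 10100

10100


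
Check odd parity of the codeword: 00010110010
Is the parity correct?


Number of 1s: 4

No, parity error (4 ones)


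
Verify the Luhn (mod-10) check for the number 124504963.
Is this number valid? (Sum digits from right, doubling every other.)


Luhn sum = 33
33 mod 10 = 3

Invalid (Luhn sum mod 10 = 3)


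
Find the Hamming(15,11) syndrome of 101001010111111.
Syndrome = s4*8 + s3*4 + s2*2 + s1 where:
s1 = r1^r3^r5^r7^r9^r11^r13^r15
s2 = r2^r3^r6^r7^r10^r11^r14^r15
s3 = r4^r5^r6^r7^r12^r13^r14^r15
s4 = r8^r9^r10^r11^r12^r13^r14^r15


s1=1, s2=0, s3=1, s4=1

Syndrome = 13 (error at position 13)


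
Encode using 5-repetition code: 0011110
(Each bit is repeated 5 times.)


Each bit -> 5 copies

00000000001111111111111111111100000


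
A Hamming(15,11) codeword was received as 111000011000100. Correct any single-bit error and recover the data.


Syndrome = 12: error at position 12

Data: 10001001100 (corrected bit 12)


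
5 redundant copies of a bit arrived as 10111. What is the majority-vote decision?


Ones: 4 out of 5
Threshold: 3

1 (4/5 voted 1)


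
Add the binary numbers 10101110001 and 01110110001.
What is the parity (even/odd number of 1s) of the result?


10101110001 = 1393
01110110001 = 945
Sum = 2338 = 100100100010
1s count = 4

even parity (4 ones in 100100100010)


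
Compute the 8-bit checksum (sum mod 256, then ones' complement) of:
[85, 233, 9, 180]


Sum = 507 mod 256 = 251
Complement = 4

4


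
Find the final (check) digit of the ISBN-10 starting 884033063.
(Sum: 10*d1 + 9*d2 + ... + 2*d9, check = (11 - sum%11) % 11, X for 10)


Weighted sum: 241
241 mod 11 = 10

Check digit: 1


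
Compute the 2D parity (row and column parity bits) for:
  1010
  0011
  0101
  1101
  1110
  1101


Row parities: 000111
Column parities: 0010

Row P: 000111, Col P: 0010, Corner: 1


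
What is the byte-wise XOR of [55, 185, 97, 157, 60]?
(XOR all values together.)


XOR chain: 55 ^ 185 ^ 97 ^ 157 ^ 60 = 78

78


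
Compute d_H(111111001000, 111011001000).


XOR: 000100000000
Count of 1s: 1

1


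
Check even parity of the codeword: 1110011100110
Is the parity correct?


Number of 1s: 8

Yes, parity is correct (8 ones)


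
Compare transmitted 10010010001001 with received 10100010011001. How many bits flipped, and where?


XOR: 00110000010000

3 error(s) at position(s): 2, 3, 9


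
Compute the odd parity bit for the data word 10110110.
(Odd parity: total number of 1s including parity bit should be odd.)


Number of 1s in data: 5
Parity bit: 0

0


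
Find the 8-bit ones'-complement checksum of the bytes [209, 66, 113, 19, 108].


Sum = 515 mod 256 = 3
Complement = 252

252


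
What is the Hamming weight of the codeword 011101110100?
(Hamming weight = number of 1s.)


Counting 1s in 011101110100

7


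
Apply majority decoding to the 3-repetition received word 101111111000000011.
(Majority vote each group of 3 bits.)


Groups: 101, 111, 111, 000, 000, 011
Majority votes: 111001

111001


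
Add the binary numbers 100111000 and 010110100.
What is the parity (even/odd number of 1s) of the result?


100111000 = 312
010110100 = 180
Sum = 492 = 111101100
1s count = 6

even parity (6 ones in 111101100)


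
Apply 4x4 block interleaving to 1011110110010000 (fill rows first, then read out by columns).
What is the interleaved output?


Matrix:
  1011
  1101
  1001
  0000
Read columns: 1110010010001110

1110010010001110


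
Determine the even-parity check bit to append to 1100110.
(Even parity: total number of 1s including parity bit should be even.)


Number of 1s in data: 4
Parity bit: 0

0


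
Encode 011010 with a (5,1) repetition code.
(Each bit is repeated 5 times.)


Each bit -> 5 copies

000001111111111000001111100000


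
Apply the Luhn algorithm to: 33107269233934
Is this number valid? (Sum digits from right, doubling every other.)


Luhn sum = 62
62 mod 10 = 2

Invalid (Luhn sum mod 10 = 2)


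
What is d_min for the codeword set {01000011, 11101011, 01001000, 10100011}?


Comparing all pairs, minimum distance: 2
Can detect 1 errors, correct 0 errors

2


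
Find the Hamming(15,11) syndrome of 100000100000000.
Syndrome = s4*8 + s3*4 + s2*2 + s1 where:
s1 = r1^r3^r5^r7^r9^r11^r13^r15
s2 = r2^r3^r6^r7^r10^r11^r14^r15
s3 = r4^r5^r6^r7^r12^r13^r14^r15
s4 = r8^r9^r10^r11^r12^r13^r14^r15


s1=0, s2=1, s3=1, s4=0

Syndrome = 6 (error at position 6)


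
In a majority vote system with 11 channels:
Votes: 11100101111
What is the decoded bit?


Ones: 8 out of 11
Threshold: 6

1 (8/11 voted 1)


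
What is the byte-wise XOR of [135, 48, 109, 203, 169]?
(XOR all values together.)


XOR chain: 135 ^ 48 ^ 109 ^ 203 ^ 169 = 184

184


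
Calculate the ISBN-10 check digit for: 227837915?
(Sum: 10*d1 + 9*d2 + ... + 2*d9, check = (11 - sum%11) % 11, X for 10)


Weighted sum: 252
252 mod 11 = 10

Check digit: 1


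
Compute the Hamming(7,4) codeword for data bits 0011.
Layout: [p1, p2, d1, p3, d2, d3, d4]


Parity bits: p1=1, p2=0, p3=0

1000011


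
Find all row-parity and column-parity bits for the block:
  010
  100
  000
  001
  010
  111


Row parities: 110111
Column parities: 010

Row P: 110111, Col P: 010, Corner: 1


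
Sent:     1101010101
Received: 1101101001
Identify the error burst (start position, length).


XOR: 0000111100

Burst at position 4, length 4


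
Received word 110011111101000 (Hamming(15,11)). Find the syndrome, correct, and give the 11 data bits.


Syndrome = 0: no error detected

Data: 01111101000 (no errors)


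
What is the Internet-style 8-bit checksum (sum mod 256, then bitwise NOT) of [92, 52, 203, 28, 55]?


Sum = 430 mod 256 = 174
Complement = 81

81


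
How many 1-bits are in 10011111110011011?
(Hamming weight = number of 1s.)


Counting 1s in 10011111110011011

12


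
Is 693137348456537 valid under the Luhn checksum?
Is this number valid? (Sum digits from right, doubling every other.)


Luhn sum = 81
81 mod 10 = 1

Invalid (Luhn sum mod 10 = 1)


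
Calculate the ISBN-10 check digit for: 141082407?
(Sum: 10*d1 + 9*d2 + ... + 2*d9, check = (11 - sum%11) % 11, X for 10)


Weighted sum: 142
142 mod 11 = 10

Check digit: 1


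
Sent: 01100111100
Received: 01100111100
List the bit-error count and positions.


XOR: 00000000000

0 errors (received matches sent)


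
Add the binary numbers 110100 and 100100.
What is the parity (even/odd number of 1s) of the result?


110100 = 52
100100 = 36
Sum = 88 = 1011000
1s count = 3

odd parity (3 ones in 1011000)


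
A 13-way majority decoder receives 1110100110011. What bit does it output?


Ones: 8 out of 13
Threshold: 7

1 (8/13 voted 1)


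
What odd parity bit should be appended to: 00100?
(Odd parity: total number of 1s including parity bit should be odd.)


Number of 1s in data: 1
Parity bit: 0

0


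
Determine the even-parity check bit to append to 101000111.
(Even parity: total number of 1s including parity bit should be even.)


Number of 1s in data: 5
Parity bit: 1

1


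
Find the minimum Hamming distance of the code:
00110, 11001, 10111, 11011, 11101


Comparing all pairs, minimum distance: 1
Can detect 0 errors, correct 0 errors

1


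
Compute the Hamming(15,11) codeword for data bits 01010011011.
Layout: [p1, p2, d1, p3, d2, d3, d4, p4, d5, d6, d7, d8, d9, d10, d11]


Parity bits: p1=0, p2=0, p3=1, p4=0

000110100011011


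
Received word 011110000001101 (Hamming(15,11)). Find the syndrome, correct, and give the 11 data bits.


Syndrome = 14: error at position 14

Data: 11000001111 (corrected bit 14)


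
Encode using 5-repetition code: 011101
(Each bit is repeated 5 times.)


Each bit -> 5 copies

000001111111111111110000011111


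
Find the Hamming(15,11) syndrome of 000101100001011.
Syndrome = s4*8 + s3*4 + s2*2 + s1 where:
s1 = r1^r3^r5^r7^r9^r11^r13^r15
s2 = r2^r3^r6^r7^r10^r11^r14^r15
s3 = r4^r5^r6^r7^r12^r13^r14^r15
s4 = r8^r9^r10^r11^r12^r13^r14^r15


s1=0, s2=0, s3=0, s4=1

Syndrome = 8 (error at position 8)


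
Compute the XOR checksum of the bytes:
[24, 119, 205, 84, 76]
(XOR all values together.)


XOR chain: 24 ^ 119 ^ 205 ^ 84 ^ 76 = 186

186


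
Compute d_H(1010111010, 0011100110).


XOR: 1001011100
Count of 1s: 5

5


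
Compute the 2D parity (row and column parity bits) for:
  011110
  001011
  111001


Row parities: 010
Column parities: 101100

Row P: 010, Col P: 101100, Corner: 1


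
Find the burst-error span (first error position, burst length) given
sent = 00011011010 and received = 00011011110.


XOR: 00000000100

Burst at position 8, length 1


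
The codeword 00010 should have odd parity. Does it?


Number of 1s: 1

Yes, parity is correct (1 ones)


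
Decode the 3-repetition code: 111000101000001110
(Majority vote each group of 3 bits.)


Groups: 111, 000, 101, 000, 001, 110
Majority votes: 101001

101001


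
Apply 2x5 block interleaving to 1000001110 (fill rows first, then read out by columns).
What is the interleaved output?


Matrix:
  10000
  01110
Read columns: 1001010100

1001010100


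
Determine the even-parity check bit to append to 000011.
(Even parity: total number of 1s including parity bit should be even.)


Number of 1s in data: 2
Parity bit: 0

0


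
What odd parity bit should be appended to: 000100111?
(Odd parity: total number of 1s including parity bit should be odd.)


Number of 1s in data: 4
Parity bit: 1

1


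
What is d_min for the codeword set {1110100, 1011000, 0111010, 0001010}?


Comparing all pairs, minimum distance: 2
Can detect 1 errors, correct 0 errors

2


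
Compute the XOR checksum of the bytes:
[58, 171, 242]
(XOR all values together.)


XOR chain: 58 ^ 171 ^ 242 = 99

99


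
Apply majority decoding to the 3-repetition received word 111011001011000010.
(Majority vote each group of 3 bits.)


Groups: 111, 011, 001, 011, 000, 010
Majority votes: 110100

110100


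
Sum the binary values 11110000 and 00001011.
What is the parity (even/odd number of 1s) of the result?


11110000 = 240
00001011 = 11
Sum = 251 = 11111011
1s count = 7

odd parity (7 ones in 11111011)


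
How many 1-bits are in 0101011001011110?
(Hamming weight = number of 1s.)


Counting 1s in 0101011001011110

9


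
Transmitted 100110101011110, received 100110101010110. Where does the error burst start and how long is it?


XOR: 000000000001000

Burst at position 11, length 1


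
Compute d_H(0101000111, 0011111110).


XOR: 0110111001
Count of 1s: 6

6


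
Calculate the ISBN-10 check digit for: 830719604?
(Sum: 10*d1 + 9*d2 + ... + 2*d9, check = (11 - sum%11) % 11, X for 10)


Weighted sum: 239
239 mod 11 = 8

Check digit: 3


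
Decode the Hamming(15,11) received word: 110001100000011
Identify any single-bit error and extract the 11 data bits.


Syndrome = 3: error at position 3

Data: 10110000011 (corrected bit 3)


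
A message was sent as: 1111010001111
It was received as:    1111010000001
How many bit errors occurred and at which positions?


XOR: 0000000001110

3 error(s) at position(s): 9, 10, 11


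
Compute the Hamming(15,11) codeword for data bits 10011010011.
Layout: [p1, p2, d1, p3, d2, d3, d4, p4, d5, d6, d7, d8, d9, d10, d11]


Parity bits: p1=1, p2=1, p3=1, p4=0

111100101010011


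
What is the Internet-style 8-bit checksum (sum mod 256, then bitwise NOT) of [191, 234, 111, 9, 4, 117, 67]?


Sum = 733 mod 256 = 221
Complement = 34

34


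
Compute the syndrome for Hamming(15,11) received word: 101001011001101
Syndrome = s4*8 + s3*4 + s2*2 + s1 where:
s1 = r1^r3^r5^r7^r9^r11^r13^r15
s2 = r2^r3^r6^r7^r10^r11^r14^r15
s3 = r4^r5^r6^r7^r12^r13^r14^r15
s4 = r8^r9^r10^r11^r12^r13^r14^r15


s1=1, s2=1, s3=0, s4=1

Syndrome = 11 (error at position 11)


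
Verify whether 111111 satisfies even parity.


Number of 1s: 6

Yes, parity is correct (6 ones)


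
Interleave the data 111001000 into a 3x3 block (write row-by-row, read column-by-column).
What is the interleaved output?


Matrix:
  111
  001
  000
Read columns: 100100110

100100110


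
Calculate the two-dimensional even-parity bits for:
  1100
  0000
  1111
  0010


Row parities: 0001
Column parities: 0001

Row P: 0001, Col P: 0001, Corner: 1


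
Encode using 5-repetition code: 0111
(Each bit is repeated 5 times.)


Each bit -> 5 copies

00000111111111111111


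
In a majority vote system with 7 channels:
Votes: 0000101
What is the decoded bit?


Ones: 2 out of 7
Threshold: 4

0 (2/7 voted 1)


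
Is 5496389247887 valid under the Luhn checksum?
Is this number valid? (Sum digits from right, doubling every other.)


Luhn sum = 79
79 mod 10 = 9

Invalid (Luhn sum mod 10 = 9)


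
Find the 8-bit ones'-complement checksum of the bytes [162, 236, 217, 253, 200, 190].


Sum = 1258 mod 256 = 234
Complement = 21

21


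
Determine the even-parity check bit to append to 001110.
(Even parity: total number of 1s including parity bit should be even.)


Number of 1s in data: 3
Parity bit: 1

1


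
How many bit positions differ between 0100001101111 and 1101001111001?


XOR: 1001000010110
Count of 1s: 5

5


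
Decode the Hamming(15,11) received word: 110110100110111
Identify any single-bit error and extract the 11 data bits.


Syndrome = 8: error at position 8

Data: 01010110111 (corrected bit 8)


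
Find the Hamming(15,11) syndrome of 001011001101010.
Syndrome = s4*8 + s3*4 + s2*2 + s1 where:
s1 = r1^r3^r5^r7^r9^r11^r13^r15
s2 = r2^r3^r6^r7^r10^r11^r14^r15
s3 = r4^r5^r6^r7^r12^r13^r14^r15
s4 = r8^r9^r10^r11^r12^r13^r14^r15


s1=1, s2=0, s3=0, s4=0

Syndrome = 1 (error at position 1)


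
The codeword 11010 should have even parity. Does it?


Number of 1s: 3

No, parity error (3 ones)


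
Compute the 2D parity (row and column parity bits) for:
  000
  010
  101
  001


Row parities: 0101
Column parities: 110

Row P: 0101, Col P: 110, Corner: 0


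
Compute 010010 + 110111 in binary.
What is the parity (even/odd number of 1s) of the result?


010010 = 18
110111 = 55
Sum = 73 = 1001001
1s count = 3

odd parity (3 ones in 1001001)


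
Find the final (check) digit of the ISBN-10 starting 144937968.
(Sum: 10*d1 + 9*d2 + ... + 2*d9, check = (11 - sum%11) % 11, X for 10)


Weighted sum: 264
264 mod 11 = 0

Check digit: 0


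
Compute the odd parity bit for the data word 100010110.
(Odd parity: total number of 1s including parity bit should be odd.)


Number of 1s in data: 4
Parity bit: 1

1


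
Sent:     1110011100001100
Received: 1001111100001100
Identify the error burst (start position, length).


XOR: 0111100000000000

Burst at position 1, length 4


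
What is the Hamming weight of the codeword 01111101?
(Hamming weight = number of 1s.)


Counting 1s in 01111101

6


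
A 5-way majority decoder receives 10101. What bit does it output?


Ones: 3 out of 5
Threshold: 3

1 (3/5 voted 1)


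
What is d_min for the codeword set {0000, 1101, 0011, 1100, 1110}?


Comparing all pairs, minimum distance: 1
Can detect 0 errors, correct 0 errors

1


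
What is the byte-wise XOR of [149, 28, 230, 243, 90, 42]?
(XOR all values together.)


XOR chain: 149 ^ 28 ^ 230 ^ 243 ^ 90 ^ 42 = 236

236


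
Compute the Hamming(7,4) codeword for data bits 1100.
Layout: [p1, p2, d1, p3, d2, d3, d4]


Parity bits: p1=0, p2=1, p3=1

0111100


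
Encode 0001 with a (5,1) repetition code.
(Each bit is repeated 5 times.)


Each bit -> 5 copies

00000000000000011111


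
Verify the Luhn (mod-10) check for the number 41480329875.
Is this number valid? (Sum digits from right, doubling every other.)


Luhn sum = 52
52 mod 10 = 2

Invalid (Luhn sum mod 10 = 2)


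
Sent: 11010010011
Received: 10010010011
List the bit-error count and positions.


XOR: 01000000000

1 error(s) at position(s): 1


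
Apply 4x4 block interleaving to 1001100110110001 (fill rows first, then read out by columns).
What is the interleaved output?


Matrix:
  1001
  1001
  1011
  0001
Read columns: 1110000000101111

1110000000101111


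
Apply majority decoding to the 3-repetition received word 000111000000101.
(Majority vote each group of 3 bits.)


Groups: 000, 111, 000, 000, 101
Majority votes: 01001

01001


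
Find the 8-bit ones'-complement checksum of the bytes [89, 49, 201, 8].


Sum = 347 mod 256 = 91
Complement = 164

164


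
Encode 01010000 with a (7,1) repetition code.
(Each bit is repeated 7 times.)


Each bit -> 7 copies

00000001111111000000011111110000000000000000000000000000


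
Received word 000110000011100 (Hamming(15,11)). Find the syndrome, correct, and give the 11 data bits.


Syndrome = 11: error at position 11

Data: 01000001100 (corrected bit 11)


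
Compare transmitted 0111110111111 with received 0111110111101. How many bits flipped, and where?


XOR: 0000000000010

1 error(s) at position(s): 11


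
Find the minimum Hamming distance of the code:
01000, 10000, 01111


Comparing all pairs, minimum distance: 2
Can detect 1 errors, correct 0 errors

2


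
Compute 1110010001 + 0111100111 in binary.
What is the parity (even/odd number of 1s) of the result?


1110010001 = 913
0111100111 = 487
Sum = 1400 = 10101111000
1s count = 6

even parity (6 ones in 10101111000)


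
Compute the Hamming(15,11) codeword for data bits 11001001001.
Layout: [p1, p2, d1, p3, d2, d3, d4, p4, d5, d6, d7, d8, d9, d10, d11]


Parity bits: p1=0, p2=0, p3=1, p4=1

001110011001001


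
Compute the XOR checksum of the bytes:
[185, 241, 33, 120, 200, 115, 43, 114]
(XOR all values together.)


XOR chain: 185 ^ 241 ^ 33 ^ 120 ^ 200 ^ 115 ^ 43 ^ 114 = 243

243


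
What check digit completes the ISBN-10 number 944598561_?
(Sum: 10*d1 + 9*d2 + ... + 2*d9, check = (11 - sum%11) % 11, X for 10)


Weighted sum: 327
327 mod 11 = 8

Check digit: 3


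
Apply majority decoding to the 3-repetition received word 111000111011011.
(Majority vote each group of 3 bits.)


Groups: 111, 000, 111, 011, 011
Majority votes: 10111

10111


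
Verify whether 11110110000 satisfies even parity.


Number of 1s: 6

Yes, parity is correct (6 ones)


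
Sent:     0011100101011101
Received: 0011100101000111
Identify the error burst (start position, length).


XOR: 0000000000011010

Burst at position 11, length 4


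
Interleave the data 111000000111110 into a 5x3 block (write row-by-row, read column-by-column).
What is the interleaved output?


Matrix:
  111
  000
  000
  111
  110
Read columns: 100111001110010

100111001110010


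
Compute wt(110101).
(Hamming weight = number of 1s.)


Counting 1s in 110101

4


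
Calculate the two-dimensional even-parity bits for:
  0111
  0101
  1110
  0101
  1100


Row parities: 10100
Column parities: 0101

Row P: 10100, Col P: 0101, Corner: 0


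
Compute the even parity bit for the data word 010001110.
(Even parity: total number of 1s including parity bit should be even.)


Number of 1s in data: 4
Parity bit: 0

0


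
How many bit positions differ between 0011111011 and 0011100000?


XOR: 0000011011
Count of 1s: 4

4


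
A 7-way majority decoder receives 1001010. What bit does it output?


Ones: 3 out of 7
Threshold: 4

0 (3/7 voted 1)


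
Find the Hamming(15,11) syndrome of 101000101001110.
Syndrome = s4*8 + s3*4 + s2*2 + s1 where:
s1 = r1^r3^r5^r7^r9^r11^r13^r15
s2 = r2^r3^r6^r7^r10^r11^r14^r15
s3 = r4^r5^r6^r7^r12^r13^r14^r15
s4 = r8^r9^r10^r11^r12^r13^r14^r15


s1=1, s2=1, s3=0, s4=0

Syndrome = 3 (error at position 3)


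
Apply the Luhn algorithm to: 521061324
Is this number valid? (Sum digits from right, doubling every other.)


Luhn sum = 29
29 mod 10 = 9

Invalid (Luhn sum mod 10 = 9)


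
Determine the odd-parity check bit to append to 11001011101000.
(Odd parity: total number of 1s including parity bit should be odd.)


Number of 1s in data: 7
Parity bit: 0

0


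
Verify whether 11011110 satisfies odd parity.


Number of 1s: 6

No, parity error (6 ones)


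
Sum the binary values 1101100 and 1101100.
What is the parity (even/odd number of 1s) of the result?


1101100 = 108
1101100 = 108
Sum = 216 = 11011000
1s count = 4

even parity (4 ones in 11011000)


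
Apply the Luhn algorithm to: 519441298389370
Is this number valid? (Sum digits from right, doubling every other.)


Luhn sum = 80
80 mod 10 = 0

Valid (Luhn sum mod 10 = 0)


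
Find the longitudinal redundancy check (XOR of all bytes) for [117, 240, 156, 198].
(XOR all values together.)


XOR chain: 117 ^ 240 ^ 156 ^ 198 = 223

223


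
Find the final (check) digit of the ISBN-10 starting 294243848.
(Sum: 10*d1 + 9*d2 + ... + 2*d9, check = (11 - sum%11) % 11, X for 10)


Weighted sum: 246
246 mod 11 = 4

Check digit: 7


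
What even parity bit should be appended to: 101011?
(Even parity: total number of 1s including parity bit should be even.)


Number of 1s in data: 4
Parity bit: 0

0


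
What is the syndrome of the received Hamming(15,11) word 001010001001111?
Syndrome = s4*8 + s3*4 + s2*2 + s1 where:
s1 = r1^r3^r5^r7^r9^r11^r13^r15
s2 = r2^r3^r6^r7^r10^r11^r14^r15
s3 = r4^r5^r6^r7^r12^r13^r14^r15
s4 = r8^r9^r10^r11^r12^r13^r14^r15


s1=1, s2=1, s3=1, s4=1

Syndrome = 15 (error at position 15)


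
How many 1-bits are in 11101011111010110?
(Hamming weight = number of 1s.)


Counting 1s in 11101011111010110

12


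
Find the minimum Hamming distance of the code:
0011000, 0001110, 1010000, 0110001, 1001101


Comparing all pairs, minimum distance: 2
Can detect 1 errors, correct 0 errors

2


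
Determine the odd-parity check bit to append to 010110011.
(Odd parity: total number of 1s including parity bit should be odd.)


Number of 1s in data: 5
Parity bit: 0

0


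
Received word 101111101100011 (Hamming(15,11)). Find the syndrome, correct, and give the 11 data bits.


Syndrome = 0: no error detected

Data: 11111100011 (no errors)


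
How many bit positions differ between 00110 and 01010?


XOR: 01100
Count of 1s: 2

2


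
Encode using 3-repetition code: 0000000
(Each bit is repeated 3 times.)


Each bit -> 3 copies

000000000000000000000


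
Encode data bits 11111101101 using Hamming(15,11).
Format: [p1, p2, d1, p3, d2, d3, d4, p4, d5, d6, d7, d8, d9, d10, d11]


Parity bits: p1=0, p2=1, p3=0, p4=1

011011111101101


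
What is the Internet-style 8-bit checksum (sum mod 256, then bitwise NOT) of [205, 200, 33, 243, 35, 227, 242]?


Sum = 1185 mod 256 = 161
Complement = 94

94


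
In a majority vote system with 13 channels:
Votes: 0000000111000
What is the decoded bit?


Ones: 3 out of 13
Threshold: 7

0 (3/13 voted 1)


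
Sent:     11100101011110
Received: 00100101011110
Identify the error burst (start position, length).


XOR: 11000000000000

Burst at position 0, length 2


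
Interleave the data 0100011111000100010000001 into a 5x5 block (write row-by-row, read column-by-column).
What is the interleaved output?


Matrix:
  01000
  11111
  00010
  00100
  00001
Read columns: 0100011000010100110001001

0100011000010100110001001


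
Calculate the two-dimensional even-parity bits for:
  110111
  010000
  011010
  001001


Row parities: 1110
Column parities: 110100

Row P: 1110, Col P: 110100, Corner: 1


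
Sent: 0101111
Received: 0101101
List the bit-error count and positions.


XOR: 0000010

1 error(s) at position(s): 5


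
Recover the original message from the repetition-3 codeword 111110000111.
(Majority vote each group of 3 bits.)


Groups: 111, 110, 000, 111
Majority votes: 1101

1101


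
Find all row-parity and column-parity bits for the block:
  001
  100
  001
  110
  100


Row parities: 11101
Column parities: 110

Row P: 11101, Col P: 110, Corner: 0


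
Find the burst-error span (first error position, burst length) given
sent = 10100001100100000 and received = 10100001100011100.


XOR: 00000000000111100

Burst at position 11, length 4


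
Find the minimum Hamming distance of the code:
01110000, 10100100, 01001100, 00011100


Comparing all pairs, minimum distance: 2
Can detect 1 errors, correct 0 errors

2


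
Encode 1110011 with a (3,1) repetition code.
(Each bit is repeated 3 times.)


Each bit -> 3 copies

111111111000000111111


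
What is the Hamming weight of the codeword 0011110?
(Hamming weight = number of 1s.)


Counting 1s in 0011110

4


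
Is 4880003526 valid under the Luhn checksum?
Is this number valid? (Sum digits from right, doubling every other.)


Luhn sum = 44
44 mod 10 = 4

Invalid (Luhn sum mod 10 = 4)


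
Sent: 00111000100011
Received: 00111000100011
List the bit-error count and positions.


XOR: 00000000000000

0 errors (received matches sent)


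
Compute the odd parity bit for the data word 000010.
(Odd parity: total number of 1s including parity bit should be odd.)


Number of 1s in data: 1
Parity bit: 0

0


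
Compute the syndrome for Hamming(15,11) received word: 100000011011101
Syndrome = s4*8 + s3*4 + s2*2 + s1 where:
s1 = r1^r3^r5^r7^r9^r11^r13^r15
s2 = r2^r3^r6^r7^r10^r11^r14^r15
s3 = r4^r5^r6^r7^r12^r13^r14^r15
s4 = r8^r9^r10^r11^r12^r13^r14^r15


s1=1, s2=0, s3=1, s4=0

Syndrome = 5 (error at position 5)


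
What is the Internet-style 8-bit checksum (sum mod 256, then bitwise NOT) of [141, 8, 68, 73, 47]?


Sum = 337 mod 256 = 81
Complement = 174

174


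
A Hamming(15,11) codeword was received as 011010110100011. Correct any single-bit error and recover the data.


Syndrome = 0: no error detected

Data: 11010100011 (no errors)


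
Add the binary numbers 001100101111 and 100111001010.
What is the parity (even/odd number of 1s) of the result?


001100101111 = 815
100111001010 = 2506
Sum = 3321 = 110011111001
1s count = 8

even parity (8 ones in 110011111001)


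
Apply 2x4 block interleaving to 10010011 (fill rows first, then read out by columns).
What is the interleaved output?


Matrix:
  1001
  0011
Read columns: 10000111

10000111


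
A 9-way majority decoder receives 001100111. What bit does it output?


Ones: 5 out of 9
Threshold: 5

1 (5/9 voted 1)


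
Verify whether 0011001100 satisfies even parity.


Number of 1s: 4

Yes, parity is correct (4 ones)


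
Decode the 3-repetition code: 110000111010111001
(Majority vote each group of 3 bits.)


Groups: 110, 000, 111, 010, 111, 001
Majority votes: 101010

101010


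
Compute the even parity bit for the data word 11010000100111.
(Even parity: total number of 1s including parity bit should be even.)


Number of 1s in data: 7
Parity bit: 1

1


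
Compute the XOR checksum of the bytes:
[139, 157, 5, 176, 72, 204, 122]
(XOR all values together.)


XOR chain: 139 ^ 157 ^ 5 ^ 176 ^ 72 ^ 204 ^ 122 = 93

93


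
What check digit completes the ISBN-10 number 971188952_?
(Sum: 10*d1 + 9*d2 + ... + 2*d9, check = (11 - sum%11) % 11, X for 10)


Weighted sum: 311
311 mod 11 = 3

Check digit: 8


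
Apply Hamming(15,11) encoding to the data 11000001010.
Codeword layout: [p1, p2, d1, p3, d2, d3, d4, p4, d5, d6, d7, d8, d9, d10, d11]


Parity bits: p1=0, p2=0, p3=1, p4=0

001110000001010


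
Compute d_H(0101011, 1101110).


XOR: 1000101
Count of 1s: 3

3


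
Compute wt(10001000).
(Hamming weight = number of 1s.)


Counting 1s in 10001000

2


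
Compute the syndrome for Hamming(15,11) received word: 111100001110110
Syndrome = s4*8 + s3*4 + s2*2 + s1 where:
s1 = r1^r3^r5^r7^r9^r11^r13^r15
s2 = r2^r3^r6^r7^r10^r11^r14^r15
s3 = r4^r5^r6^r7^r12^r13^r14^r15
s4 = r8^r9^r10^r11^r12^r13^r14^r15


s1=1, s2=1, s3=1, s4=1

Syndrome = 15 (error at position 15)


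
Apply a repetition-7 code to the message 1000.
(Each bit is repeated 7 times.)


Each bit -> 7 copies

1111111000000000000000000000


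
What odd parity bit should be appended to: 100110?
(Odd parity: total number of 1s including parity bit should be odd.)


Number of 1s in data: 3
Parity bit: 0

0


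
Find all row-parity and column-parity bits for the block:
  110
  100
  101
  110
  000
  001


Row parities: 010001
Column parities: 000

Row P: 010001, Col P: 000, Corner: 0


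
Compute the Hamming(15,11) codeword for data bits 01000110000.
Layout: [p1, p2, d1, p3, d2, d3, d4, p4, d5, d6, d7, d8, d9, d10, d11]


Parity bits: p1=0, p2=0, p3=1, p4=0

000110000110000


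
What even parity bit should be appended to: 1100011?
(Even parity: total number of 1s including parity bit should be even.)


Number of 1s in data: 4
Parity bit: 0

0


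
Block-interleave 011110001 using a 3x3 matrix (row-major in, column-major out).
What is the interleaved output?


Matrix:
  011
  110
  001
Read columns: 010110101

010110101


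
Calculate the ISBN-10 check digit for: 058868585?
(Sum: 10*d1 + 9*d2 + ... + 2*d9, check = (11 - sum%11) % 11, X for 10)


Weighted sum: 295
295 mod 11 = 9

Check digit: 2


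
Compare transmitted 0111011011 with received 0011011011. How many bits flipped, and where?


XOR: 0100000000

1 error(s) at position(s): 1


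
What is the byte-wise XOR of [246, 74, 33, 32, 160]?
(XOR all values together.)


XOR chain: 246 ^ 74 ^ 33 ^ 32 ^ 160 = 29

29


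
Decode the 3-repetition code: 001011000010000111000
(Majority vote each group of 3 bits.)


Groups: 001, 011, 000, 010, 000, 111, 000
Majority votes: 0100010

0100010


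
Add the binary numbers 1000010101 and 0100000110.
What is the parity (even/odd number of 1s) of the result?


1000010101 = 533
0100000110 = 262
Sum = 795 = 1100011011
1s count = 6

even parity (6 ones in 1100011011)


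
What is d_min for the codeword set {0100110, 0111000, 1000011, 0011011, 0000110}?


Comparing all pairs, minimum distance: 1
Can detect 0 errors, correct 0 errors

1


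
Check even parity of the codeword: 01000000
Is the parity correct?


Number of 1s: 1

No, parity error (1 ones)


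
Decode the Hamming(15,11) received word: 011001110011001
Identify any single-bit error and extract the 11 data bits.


Syndrome = 0: no error detected

Data: 10110011001 (no errors)


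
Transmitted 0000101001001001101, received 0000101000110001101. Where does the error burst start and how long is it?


XOR: 0000000001111000000

Burst at position 9, length 4


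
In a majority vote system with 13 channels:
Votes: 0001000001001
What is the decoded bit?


Ones: 3 out of 13
Threshold: 7

0 (3/13 voted 1)


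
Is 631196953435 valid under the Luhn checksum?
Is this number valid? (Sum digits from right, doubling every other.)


Luhn sum = 59
59 mod 10 = 9

Invalid (Luhn sum mod 10 = 9)


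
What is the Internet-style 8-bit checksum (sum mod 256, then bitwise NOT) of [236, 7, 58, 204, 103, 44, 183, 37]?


Sum = 872 mod 256 = 104
Complement = 151

151


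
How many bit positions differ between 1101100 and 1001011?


XOR: 0100111
Count of 1s: 4

4


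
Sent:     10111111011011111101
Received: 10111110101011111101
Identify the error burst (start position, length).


XOR: 00000001110000000000

Burst at position 7, length 3


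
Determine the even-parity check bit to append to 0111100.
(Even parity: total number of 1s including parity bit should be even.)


Number of 1s in data: 4
Parity bit: 0

0


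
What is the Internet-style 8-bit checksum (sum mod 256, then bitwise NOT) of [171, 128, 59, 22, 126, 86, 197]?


Sum = 789 mod 256 = 21
Complement = 234

234


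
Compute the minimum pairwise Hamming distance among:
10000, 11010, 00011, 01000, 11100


Comparing all pairs, minimum distance: 2
Can detect 1 errors, correct 0 errors

2


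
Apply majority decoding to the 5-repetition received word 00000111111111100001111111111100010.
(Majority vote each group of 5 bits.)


Groups: 00000, 11111, 11111, 00001, 11111, 11111, 00010
Majority votes: 0110110

0110110


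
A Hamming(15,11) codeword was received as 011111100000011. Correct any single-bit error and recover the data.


Syndrome = 0: no error detected

Data: 11110000011 (no errors)


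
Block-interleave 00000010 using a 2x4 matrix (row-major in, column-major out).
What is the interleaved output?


Matrix:
  0000
  0010
Read columns: 00000100

00000100
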